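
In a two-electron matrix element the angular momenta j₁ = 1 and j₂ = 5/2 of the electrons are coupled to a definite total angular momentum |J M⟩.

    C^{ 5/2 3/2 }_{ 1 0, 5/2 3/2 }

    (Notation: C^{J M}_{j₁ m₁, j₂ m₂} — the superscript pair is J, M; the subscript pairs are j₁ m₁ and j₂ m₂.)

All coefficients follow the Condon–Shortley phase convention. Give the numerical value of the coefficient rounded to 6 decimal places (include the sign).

√[6·1!1!4!/7! · 1!1!4!1!4!1!] = √(576/35)
  +(−1)^0/∏(0,1,1,4,0,0)! = 1/24  (running 1/24)
  +(−1)^1/∏(1,0,0,3,1,1)! = -1/6  (running -1/8)
⟨..|..⟩ = √(576/35)·(-1/8) = -0.507093

−√(9/35) = -0.507093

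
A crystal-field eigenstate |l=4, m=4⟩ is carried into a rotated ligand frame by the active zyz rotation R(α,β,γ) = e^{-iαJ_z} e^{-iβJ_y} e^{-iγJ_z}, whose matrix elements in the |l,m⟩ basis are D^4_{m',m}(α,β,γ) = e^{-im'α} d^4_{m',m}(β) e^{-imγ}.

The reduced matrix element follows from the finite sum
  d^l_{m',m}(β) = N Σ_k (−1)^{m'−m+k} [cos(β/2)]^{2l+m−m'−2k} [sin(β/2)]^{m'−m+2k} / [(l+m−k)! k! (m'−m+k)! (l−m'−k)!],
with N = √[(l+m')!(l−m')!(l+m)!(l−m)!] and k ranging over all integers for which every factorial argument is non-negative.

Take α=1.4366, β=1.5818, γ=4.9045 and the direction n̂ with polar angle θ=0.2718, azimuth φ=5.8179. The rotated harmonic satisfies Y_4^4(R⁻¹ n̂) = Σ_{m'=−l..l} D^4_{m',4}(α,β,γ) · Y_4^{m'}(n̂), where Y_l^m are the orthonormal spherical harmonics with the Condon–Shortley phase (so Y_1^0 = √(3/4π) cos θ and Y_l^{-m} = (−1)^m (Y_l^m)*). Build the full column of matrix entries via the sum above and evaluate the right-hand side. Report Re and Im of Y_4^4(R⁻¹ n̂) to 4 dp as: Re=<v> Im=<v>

Re=0.4191 Im=0.1130

Need the full column D^4_{m',4} for m'=−4..4 at α=1.4366, β=1.5818, γ=4.9045.
cos(β/2)=0.703206, sin(β/2)=0.710986
d^4_{-4,4}: single k=8 term ⇒ +0.065297;  D = +0.017138-0.063008i
d^4_{-3,4}: single k=7 term ⇒ +0.182666;  D = -0.168263-0.071093i
d^4_{-2,4}: single k=6 term ⇒ +0.337996;  D = -0.172022+0.290947i
d^4_{-1,4}: single k=5 term ⇒ +0.472768;  D = +0.371106+0.292898i
d^4_{0,4}: single k=4 term ⇒ +0.522786;  D = +0.375879-0.363345i
d^4_{1,4}: single k=3 term ⇒ +0.462477;  D = -0.274051-0.372533i
d^4_{2,4}: single k=2 term ⇒ +0.323442;  D = -0.283839+0.155081i
d^4_{3,4}: single k=1 term ⇒ +0.170995;  D = +0.061173+0.159678i
d^4_{4,4}: single k=0 term ⇒ +0.059794;  D = +0.058197-0.013728i
Y_4^{m'}(θ=0.2718,φ=5.8179) and Σ D·Y over m':
  (+0.0171-0.0630i)·(-0.0007+0.0022i)  (-0.1683-0.0711i)·(+0.0041+0.0230i)  (-0.1720+0.2909i)·(+0.0792+0.1063i)  (+0.3711+0.2929i)·(+0.3822+0.1919i)  (+0.3759-0.3633i)·(+0.5605+0.0000i)  (-0.2741-0.3725i)·(-0.3822+0.1919i)  (-0.2838+0.1551i)·(+0.0792-0.1063i)  (+0.0612+0.1597i)·(-0.0041+0.0230i)  (+0.0582-0.0137i)·(-0.0007-0.0022i)
Y_4^4(R⁻¹ n̂) = +0.419125+0.113024i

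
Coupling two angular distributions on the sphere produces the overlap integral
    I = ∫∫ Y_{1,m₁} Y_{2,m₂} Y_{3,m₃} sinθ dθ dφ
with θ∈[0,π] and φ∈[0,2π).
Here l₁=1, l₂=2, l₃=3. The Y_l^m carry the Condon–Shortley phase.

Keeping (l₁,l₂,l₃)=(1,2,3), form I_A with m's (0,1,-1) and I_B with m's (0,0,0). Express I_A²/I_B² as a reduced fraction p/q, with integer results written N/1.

8/9

Same 1,2,3: normalisation and zero-m 3j drop out of the ratio.
A: Δ: 0! 2! 4! / 7! → 1/105; sum: t=0:+1/6 = 1/6; 3j²(1 2 3; 0 1 -1) = Δ·Π!·Σ² = 8/105  (sign +1)
B: Δ: 0! 2! 4! / 7! → 1/105; sum: t=0:+1/4 = 1/4; 3j²(1 2 3; 0 0 0) = Δ·Π!·Σ² = 3/35  (sign -1)
I_A²/I_B² = (8/105)/(3/35) = 8/9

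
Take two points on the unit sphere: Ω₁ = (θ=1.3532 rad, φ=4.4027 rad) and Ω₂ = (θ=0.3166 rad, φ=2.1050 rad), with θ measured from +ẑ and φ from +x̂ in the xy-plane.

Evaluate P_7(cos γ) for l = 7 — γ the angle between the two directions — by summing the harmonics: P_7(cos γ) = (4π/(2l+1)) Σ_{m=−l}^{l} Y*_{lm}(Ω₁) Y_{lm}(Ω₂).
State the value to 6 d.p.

-0.006848

Expand P_7 via completeness: Σ_{m} conj(Y_{7,m}) at Ω₁ times Y_{7,m} at Ω₂ —
  m=-7: Y*=+0.349921-0.237869i  Y=-0.000080-0.000117i  product -0.000056-0.000022i
  m=-6: Y*=+0.099198+0.335679i  Y=+0.001616-0.000103i  product +0.000195+0.000532i
  m=-5: Y*=+0.128319+0.002869i  Y=-0.005227+0.010275i  product -0.000700+0.001303i
  m=-4: Y*=-0.112384+0.325934i  Y=-0.030711-0.048336i  product +0.019206-0.004578i
  m=-3: Y*=+0.019358+0.014465i  Y=+0.200284-0.006374i  product +0.003969+0.002774i
  m=-2: Y*=-0.267031+0.190385i  Y=-0.224038+0.407781i  product -0.017810-0.151544i
  m=-1: Y*=-0.004942-0.015444i  Y=-0.295420-0.499376i  product -0.006253+0.007030i
  m=+0: Y*=-0.321084-0.000000i  Y=+0.016431+0.000000i  product -0.005276-0.000000i
  m=+1: Y*=+0.004942-0.015444i  Y=+0.295420-0.499376i  product -0.006253-0.007030i
  m=+2: Y*=-0.267031-0.190385i  Y=-0.224038-0.407781i  product -0.017810+0.151544i
  m=+3: Y*=-0.019358+0.014465i  Y=-0.200284-0.006374i  product +0.003969-0.002774i
  m=+4: Y*=-0.112384-0.325934i  Y=-0.030711+0.048336i  product +0.019206+0.004578i
  m=+5: Y*=-0.128319+0.002869i  Y=+0.005227+0.010275i  product -0.000700-0.001303i
  m=+6: Y*=+0.099198-0.335679i  Y=+0.001616+0.000103i  product +0.000195-0.000532i
  m=+7: Y*=-0.349921-0.237869i  Y=+0.000080-0.000117i  product -0.000056+0.000022i
Σ over m = -0.008174+0.000000i; ×(4π/15) → -0.006848+0.000000i. Real part: -0.006848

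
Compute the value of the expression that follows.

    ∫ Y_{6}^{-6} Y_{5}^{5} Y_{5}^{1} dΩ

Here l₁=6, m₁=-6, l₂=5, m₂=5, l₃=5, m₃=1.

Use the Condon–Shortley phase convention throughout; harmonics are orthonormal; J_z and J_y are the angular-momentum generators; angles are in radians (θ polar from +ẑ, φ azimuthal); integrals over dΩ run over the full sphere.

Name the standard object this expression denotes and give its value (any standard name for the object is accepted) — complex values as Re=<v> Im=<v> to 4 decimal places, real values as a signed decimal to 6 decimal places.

Gaunt coefficient, +0.096539

This is a Gaunt coefficient — the integral of a triple product of spherical harmonics over the sphere.
m-sum 0 ✓  L=16 even ✓  1≤5≤11 ✓
Π(2lᵢ+1) = 13×11×11 = 1573
triangle coeff Δ(6,5,5) = 1/28588560
Σ_t [1,5]: t=1:−1/345600 t=2:+1/13824 t=3:−1/5184 t=4:+1/13824 t=5:−1/345600 = -7/129600
(3j)²=80/7293 [(6 5 5; 0 0 0)], sign=+1
Σ_t [6,6]: t=6:+1/12441600 = 1/12441600
(3j)²=3/442 [(6 5 5; -6 5 1)], sign=+1
⇒ 4πI² = 440/3757
I = (+1)√(440/3757/(4π)) = 0.09653856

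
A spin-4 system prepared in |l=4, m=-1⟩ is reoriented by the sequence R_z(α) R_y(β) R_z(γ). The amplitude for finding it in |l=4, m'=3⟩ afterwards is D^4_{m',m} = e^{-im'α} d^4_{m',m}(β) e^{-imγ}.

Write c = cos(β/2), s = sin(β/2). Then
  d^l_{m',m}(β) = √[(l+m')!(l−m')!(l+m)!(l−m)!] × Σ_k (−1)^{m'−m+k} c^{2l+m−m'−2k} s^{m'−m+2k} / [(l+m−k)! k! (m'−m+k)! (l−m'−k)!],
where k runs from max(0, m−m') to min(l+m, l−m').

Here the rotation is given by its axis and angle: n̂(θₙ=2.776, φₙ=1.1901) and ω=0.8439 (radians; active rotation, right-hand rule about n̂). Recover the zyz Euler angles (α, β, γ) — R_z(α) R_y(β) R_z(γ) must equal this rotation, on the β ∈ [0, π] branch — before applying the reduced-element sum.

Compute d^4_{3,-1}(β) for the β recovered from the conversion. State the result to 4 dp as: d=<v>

Axis–angle → zyz. n̂ = (sinθₙcosφₙ, sinθₙsinφₙ, cosθₙ) = (+0.132836, +0.331908, -0.933912), ω = 0.8439.
R = I cosω + sinω [n̂]ₓ + (1−cosω) n̂n̂ᵀ gives
  R = [+0.670473, +0.712647, +0.206400; -0.683067, +0.701507, -0.203240; -0.289630, -0.004719, +0.957127]
β = atan2(√(R₁₃²+R₂₃²), R₃₃) = 0.293880; α = atan2(R₂₃, R₁₃) mod 2π = 5.505502; γ = atan2(R₃₂, −R₃₁) mod 2π = 6.266895
d^4_{3,-1}(β=0.2939) via the finite sum:
With c≡cos(β/2)=0.989224 and s≡sin(β/2)=0.146412, N=[5040·1·6·120]^{1/2}=1904.940944
The bounds max(0,m−m')=0 and min(l+m,l−m')=1 give 2 terms
  k=0: (−1)^4·1904.9409/(144)·0.9892^4·0.1464^4 = +0.005821
  k=1: (−1)^5·1904.9409/(240)·0.9892^2·0.1464^6 = -0.000077
d^4_{3,-1}(0.2939) = +0.005821 -0.000077 = +0.005745

d=0.0057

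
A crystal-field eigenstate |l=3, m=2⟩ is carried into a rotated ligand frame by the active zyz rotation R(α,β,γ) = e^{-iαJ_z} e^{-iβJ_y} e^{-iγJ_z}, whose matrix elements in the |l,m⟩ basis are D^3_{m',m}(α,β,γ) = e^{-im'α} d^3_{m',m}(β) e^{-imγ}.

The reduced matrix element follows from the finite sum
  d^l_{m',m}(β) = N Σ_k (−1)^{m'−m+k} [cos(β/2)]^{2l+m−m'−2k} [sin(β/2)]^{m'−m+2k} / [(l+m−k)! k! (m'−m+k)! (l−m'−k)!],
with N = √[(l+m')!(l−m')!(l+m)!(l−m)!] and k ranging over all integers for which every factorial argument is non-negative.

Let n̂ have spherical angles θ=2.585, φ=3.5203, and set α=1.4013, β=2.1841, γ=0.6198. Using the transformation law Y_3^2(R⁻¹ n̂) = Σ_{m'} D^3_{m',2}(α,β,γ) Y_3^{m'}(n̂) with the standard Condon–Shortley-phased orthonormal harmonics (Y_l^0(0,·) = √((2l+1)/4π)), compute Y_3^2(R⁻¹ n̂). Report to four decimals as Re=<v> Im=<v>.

Need the full column D^3_{m',2} for m'=−3..3 at α=1.4013, β=2.1841, γ=0.6198.
cos(β/2)=0.460667, sin(β/2)=0.887573
d^3_{-3,2}: single k=5 term ⇒ +0.621560;  D = -0.611817+0.109622i
d^3_{-2,2}: k∈[4..5] ⇒ +0.658507 -0.488906 = +0.169602;  D = +0.001322+0.169596i
d^3_{-1,2}: k∈[3..4] ⇒ +0.432318 -0.802431 = -0.370113;  D = -0.365285-0.059587i
d^3_{0,2}: k∈[2..3] ⇒ +0.194320 -0.721358 = -0.527039;  D = -0.171380+0.498396i
d^3_{1,2}: k∈[1..2] ⇒ +0.058229 -0.432318 = -0.374089;  D = +0.328170+0.179575i
d^3_{2,2}: k∈[0..1] ⇒ +0.009557 -0.177389 = -0.167832;  D = +0.104246-0.131530i
d^3_{3,2}: single k=0 term ⇒ -0.045104;  D = -0.030116-0.033577i
Y_3^{m'}(θ=2.585,φ=3.5203) and Σ D·Y over m':
  (-0.6118+0.1096i)·(-0.0259+0.0558i)  (+0.0013+0.1696i)·(-0.1760+0.1664i)  (-0.3653-0.0596i)·(-0.4132+0.1644i)  (-0.1714+0.4984i)·(-0.1915+0.0000i)  (+0.3282+0.1796i)·(+0.4132+0.1644i)  (+0.1042-0.1315i)·(-0.1760-0.1664i)  (-0.0301-0.0336i)·(+0.0259+0.0558i)
Y_3^2(R⁻¹ n̂) = +0.241761-0.066101i

Re=0.2418 Im=-0.0661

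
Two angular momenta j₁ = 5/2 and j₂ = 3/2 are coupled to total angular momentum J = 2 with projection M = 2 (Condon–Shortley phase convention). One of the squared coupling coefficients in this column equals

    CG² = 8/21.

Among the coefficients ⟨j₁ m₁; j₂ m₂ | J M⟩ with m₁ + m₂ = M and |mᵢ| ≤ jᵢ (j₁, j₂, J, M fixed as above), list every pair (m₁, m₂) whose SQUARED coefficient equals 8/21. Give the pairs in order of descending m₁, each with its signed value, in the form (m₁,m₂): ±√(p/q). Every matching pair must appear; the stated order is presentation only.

Admissible pairs with m₁+m₂ = M = 2: (1/2,3/2), (3/2,1/2), (5/2,-1/2)
  (m₁,m₂)=(5/2,-1/2): CG² = 10/21, CG = +√(10/21)
  (m₁,m₂)=(3/2,1/2): CG² = 8/21, CG = −√(8/21)   ← matches the target
  (m₁,m₂)=(1/2,3/2): CG² = 1/7, CG = +√(1/7)
Pairs with CG² = 8/21: (3/2,1/2): −√(8/21)

(3/2,1/2): −√(8/21)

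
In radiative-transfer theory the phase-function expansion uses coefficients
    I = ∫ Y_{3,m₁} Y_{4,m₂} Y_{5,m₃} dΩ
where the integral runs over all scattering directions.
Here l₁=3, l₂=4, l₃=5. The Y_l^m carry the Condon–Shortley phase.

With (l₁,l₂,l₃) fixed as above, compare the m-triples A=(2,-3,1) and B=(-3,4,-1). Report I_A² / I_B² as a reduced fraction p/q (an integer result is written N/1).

121/12

l's match ⇒ only the (l;m) 3-j factors differ between A and B.
A: triangle coeff Δ(3,4,5) = 1/180180; Σ_t [0,1]: t=0:+1/1440 t=1:−1/17280 = 11/17280; (3j)²=11/468 [(3 4 5; 2 -3 1)], sign=+1
B: triangle coeff Δ(3,4,5) = 1/180180; Σ_t [2,2]: t=2:+1/34560 = 1/34560; (3j)²=1/429 [(3 4 5; -3 4 -1)], sign=+1
I_A²/I_B² = (11/468)/(1/429) = 121/12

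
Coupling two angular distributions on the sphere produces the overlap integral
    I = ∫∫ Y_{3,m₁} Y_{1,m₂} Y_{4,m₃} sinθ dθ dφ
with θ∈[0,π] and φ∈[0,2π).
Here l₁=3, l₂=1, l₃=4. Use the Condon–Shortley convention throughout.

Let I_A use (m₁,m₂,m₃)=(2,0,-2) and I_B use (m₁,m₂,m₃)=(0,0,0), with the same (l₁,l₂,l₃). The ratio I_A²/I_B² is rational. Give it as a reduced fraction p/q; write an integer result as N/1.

3/4

l's match ⇒ only the (l;m) 3-j factors differ between A and B.
A: triangle coeff Δ(3,1,4) = 1/252; Σ_t [0,0]: t=0:+1/120 = 1/120; (3j)²=1/21 [(3 1 4; 2 0 -2)], sign=+1
B: triangle coeff Δ(3,1,4) = 1/252; Σ_t [0,0]: t=0:+1/36 = 1/36; (3j)²=4/63 [(3 1 4; 0 0 0)], sign=+1
I_A²/I_B² = (1/21)/(4/63) = 3/4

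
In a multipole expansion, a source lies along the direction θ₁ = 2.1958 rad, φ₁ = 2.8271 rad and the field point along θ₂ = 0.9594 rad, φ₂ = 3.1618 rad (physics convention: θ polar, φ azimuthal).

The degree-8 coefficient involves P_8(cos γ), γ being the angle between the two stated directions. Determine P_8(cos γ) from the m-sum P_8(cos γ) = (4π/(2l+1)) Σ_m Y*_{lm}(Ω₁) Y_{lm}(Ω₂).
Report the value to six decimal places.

-0.226828

Expand P_8 via completeness: Σ_{m} conj(Y_{8,m}) at Ω₁ times Y_{8,m} at Ω₂ —
  [-8]  conj(Y_{8,-8})(Ω₁) = (-0.078157, -0.056466) ; Y_{8,-8}(Ω₂) = (0.102824, -0.016769) ; Δ = (-0.008983, -0.004495)
  [-7]  conj(Y_{8,-7})(Ω₁) = (-0.164085, -0.224739) ; Y_{8,-7}(Ω₂) = (-0.289208, 0.041184) ; Δ = (0.056710, 0.058239)
  [-6]  conj(Y_{8,-6})(Ω₁) = (-0.137659, -0.420805) ; Y_{8,-6}(Ω₂) = (0.444058, -0.054105) ; Δ = (-0.083896, -0.179414)
  [-5]  conj(Y_{8,-5})(Ω₁) = (-0.000594, -0.356309) ; Y_{8,-5}(Ω₂) = (-0.332055, 0.033664) ; Δ = (0.012192, 0.118294)
  [-4]  conj(Y_{8,-4})(Ω₁) = (-0.012744, 0.039400) ; Y_{8,-4}(Ω₂) = (-0.077331, 0.006264) ; Δ = (0.000739, -0.003127)
  [-3]  conj(Y_{8,-3})(Ω₁) = (-0.212815, 0.293532) ; Y_{8,-3}(Ω₂) = (0.366208, -0.022227) ; Δ = (-0.071410, 0.112224)
  [-2]  conj(Y_{8,-2})(Ω₁) = (-0.124295, 0.090432) ; Y_{8,-2}(Ω₂) = (-0.115874, 0.004686) ; Δ = (0.013979, -0.011061)
  [-1]  conj(Y_{8,-1})(Ω₁) = (0.284363, -0.092500) ; Y_{8,-1}(Ω₂) = (-0.317314, 0.006413) ; Δ = (-0.089639, 0.031175)
  [+0]  conj(Y_{8,0})(Ω₁) = (0.202413, -0.000000) ; Y_{8,0}(Ω₂) = (0.166787, 0.000000) ; Δ = (0.033760, 0.000000)
  [+1]  conj(Y_{8,1})(Ω₁) = (-0.284363, -0.092500) ; Y_{8,1}(Ω₂) = (0.317314, 0.006413) ; Δ = (-0.089639, -0.031175)
  [+2]  conj(Y_{8,2})(Ω₁) = (-0.124295, -0.090432) ; Y_{8,2}(Ω₂) = (-0.115874, -0.004686) ; Δ = (0.013979, 0.011061)
  [+3]  conj(Y_{8,3})(Ω₁) = (0.212815, 0.293532) ; Y_{8,3}(Ω₂) = (-0.366208, -0.022227) ; Δ = (-0.071410, -0.112224)
  [+4]  conj(Y_{8,4})(Ω₁) = (-0.012744, -0.039400) ; Y_{8,4}(Ω₂) = (-0.077331, -0.006264) ; Δ = (0.000739, 0.003127)
  [+5]  conj(Y_{8,5})(Ω₁) = (0.000594, -0.356309) ; Y_{8,5}(Ω₂) = (0.332055, 0.033664) ; Δ = (0.012192, -0.118294)
  [+6]  conj(Y_{8,6})(Ω₁) = (-0.137659, 0.420805) ; Y_{8,6}(Ω₂) = (0.444058, 0.054105) ; Δ = (-0.083896, 0.179414)
  [+7]  conj(Y_{8,7})(Ω₁) = (0.164085, -0.224739) ; Y_{8,7}(Ω₂) = (0.289208, 0.041184) ; Δ = (0.056710, -0.058239)
  [+8]  conj(Y_{8,8})(Ω₁) = (-0.078157, 0.056466) ; Y_{8,8}(Ω₂) = (0.102824, 0.016769) ; Δ = (-0.008983, 0.004495)
Σ over m = (-0.306857, -0.000000); ×(4π/17) → (-0.226828, -0.000000). Real part: -0.226828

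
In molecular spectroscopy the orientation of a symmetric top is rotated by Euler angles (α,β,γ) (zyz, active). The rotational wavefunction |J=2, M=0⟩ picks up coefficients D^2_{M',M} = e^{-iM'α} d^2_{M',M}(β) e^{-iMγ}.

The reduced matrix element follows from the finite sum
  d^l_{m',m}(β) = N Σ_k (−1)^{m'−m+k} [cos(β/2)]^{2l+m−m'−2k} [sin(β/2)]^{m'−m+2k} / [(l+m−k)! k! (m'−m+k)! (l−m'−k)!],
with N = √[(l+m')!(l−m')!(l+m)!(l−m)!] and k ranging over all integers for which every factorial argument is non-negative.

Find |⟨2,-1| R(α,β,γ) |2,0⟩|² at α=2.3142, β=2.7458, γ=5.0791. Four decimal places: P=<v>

P=0.1898

D^2_{-1,0}(2.3142,2.7458,5.0791) = e^{-i·-1·2.3142}·d^2_{-1,0}(2.7458)·e^{-i·0·5.0791}. Compute d first:
c=cos(2.745800/2)=0.196607, s=sin(2.745800/2)=0.980482; N=√[1·6·2·2]=4.898979
k∈{1,2} keeps every argument non-negative
  k=1: (−1)^0·4.8990/(2)·0.1966^3·0.9805^1 = +0.018252
  k=2: (−1)^1·4.8990/(2)·0.1966^1·0.9805^3 = -0.453936
d^2_{-1,0}(2.7458) = +0.018252 -0.453936 = -0.435684
|D^2_{-1,0}|² = |d^2_{-1,0}(β)|² = (-0.435684)² = 0.189820 (the z-rotation phases have unit modulus)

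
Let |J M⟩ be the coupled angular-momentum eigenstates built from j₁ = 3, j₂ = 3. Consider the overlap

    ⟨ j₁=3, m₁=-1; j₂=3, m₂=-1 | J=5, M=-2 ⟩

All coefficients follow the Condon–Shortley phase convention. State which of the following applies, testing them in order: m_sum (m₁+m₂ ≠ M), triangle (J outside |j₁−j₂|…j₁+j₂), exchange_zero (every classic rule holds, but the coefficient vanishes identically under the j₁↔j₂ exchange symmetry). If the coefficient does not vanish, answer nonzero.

exchange_zero

m-sum: m₁+m₂ = -1+(-1) = -2, M = -2  ✓
triangle: |j₁−j₂| = 0 ≤ J = 5 ≤ j₁+j₂ = 6  ✓
exchange: j₁=j₂ and m₁=m₂, and (−1)^(j₁+j₂−J) = (−1)^1 = −1 forces ⟨j₁m₁;j₂m₂|JM⟩ = −⟨j₂m₂;j₁m₁|JM⟩ = −⟨j₁m₁;j₂m₂|JM⟩ ⇒ the coefficient vanishes identically
Racah sum check: Σ_k collapses to 0 ⇒ CG = 0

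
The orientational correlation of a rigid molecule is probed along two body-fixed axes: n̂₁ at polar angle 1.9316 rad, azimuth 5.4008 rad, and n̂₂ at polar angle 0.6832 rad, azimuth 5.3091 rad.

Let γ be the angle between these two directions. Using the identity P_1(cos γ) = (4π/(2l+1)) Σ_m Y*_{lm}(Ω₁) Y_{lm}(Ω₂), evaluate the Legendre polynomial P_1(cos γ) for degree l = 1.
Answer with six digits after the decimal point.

Addition theorem: P_1(cos γ) = (4π/3) Σ_m Y*_{lm}(Ω₁) Y_{lm}(Ω₂), m = −1…1:
  m=-1: (0.20536 - 0.24963j) × (0.12256 + 0.18041j) = 0.07021 + 0.00646j  (running Σ = 0.07021 + 0.00646j)
  m=0: (-0.17249 + 0.00000j) × (0.37894 + 0.00000j) = -0.06536 + 0.00000j  (running Σ = 0.00484 + 0.00646j)
  m=1: (-0.20536 - 0.24963j) × (-0.12256 + 0.18041j) = 0.07021 - 0.00646j  (running Σ = 0.07505 + 0.00000j)
Total Σ_m = 0.07505 + 0.00000j. Multiply by 4.188790: 0.31436 + 0.00000j. P_1(cos γ) = 0.314359

0.314359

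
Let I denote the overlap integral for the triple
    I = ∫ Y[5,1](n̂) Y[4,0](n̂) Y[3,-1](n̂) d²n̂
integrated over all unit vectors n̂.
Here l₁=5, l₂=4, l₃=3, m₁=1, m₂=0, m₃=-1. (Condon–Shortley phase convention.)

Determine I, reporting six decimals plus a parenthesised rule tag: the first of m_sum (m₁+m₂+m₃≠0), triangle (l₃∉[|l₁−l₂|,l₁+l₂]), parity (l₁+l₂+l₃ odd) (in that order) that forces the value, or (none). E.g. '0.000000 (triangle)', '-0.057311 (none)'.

-0.086020 (none)

Rules hold: Σm=0, L=12 even, 1≤3≤9.
N = 11·9·7 = 693
Δ = 6!·4!·2!/13! = 1/180180
Racah Σ t=2..4: t=2:+1/576 t=3:−1/144 t=4:+1/576 = -1/288
⇒ 3j(5 4 3; 0 0 0)² = 20/1001, sgn +1
Racah Σ t=2..4: t=2:+1/384 t=3:−1/216 t=4:+1/2304 = -11/6912
⇒ 3j(5 4 3; 1 0 -1)² = 11/1638, sgn -1
4πI² = N·(3j₀)²·(3jₘ)² = 110/1183
I = -1·√(0.0929839/4π) = -0.08601992
No selection rule forces the value: the integral is nonzero (none).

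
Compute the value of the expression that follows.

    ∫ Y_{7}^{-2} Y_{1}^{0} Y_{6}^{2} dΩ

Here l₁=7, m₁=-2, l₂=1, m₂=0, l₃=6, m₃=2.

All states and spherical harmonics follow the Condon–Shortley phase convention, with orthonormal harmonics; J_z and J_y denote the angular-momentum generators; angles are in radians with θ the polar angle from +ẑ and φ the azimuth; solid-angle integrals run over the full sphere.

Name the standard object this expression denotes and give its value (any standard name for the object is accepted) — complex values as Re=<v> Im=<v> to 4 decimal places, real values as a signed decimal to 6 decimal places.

This is a Gaunt coefficient — the integral of a triple product of spherical harmonics over the sphere.
m-sum 0 ✓  L=14 even ✓  6≤6≤8 ✓
Π(2lᵢ+1) = 15×3×13 = 585
triangle coeff Δ(7,1,6) = 1/1365
Σ_t [1,1]: t=1:−1/518400 = -1/518400
(3j)²=7/195 [(7 1 6; 0 0 0)], sign=-1
Σ_t [1,1]: t=1:−1/967680 = -1/967680
(3j)²=3/91 [(7 1 6; -2 0 2)], sign=-1
⇒ 4πI² = 9/13
I = (+1)√(9/13/(4π)) = 0.23471705

Gaunt coefficient, +0.234717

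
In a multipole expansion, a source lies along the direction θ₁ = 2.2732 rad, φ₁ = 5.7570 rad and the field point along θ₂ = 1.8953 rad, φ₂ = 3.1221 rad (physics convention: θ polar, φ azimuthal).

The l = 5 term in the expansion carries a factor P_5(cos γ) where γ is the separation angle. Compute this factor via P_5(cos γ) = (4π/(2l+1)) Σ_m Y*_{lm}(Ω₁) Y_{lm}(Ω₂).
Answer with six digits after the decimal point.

Expand P_5 via completeness: Σ_{m} conj(Y_{5,m}) at Ω₁ times Y_{5,m} at Ω₂ —
  m=-5: Y*=-0.10491 - 0.05877j  Y=-0.35333 - 0.03455j  product 0.03504 + 0.02439j
  m=-4: Y*=0.16381 + 0.27706j  Y=-0.37651 - 0.02942j  product -0.05352 - 0.10913j
  m=-3: Y*=-0.00329 - 0.42405j  Y=0.02502 + 0.00146j  product 0.00054 - 0.01061j
  m=-2: Y*=-0.07971 + 0.13972j  Y=0.33713 + 0.01315j  product -0.02871 + 0.04605j
  m=-1: Y*=-0.25050 + 0.14549j  Y=0.06258 + 0.00122j  product -0.01585 + 0.00880j
  m=+0: Y*=0.24493 + 0.00000j  Y=-0.31826 + 0.00000j  product -0.07795 + 0.00000j
  m=+1: Y*=0.25050 + 0.14549j  Y=-0.06258 + 0.00122j  product -0.01585 - 0.00880j
  m=+2: Y*=-0.07971 - 0.13972j  Y=0.33713 - 0.01315j  product -0.02871 - 0.04605j
  m=+3: Y*=0.00329 - 0.42405j  Y=-0.02502 + 0.00146j  product 0.00054 + 0.01061j
  m=+4: Y*=0.16381 - 0.27706j  Y=-0.37651 + 0.02942j  product -0.05352 + 0.10913j
  m=+5: Y*=0.10491 - 0.05877j  Y=0.35333 - 0.03455j  product 0.03504 - 0.02439j
Accumulated sum -0.20297 + 0.00000j; after 4π/(2l+1) scaling, -0.23187 + 0.00000j ⇒ P_5 = -0.231875

-0.231875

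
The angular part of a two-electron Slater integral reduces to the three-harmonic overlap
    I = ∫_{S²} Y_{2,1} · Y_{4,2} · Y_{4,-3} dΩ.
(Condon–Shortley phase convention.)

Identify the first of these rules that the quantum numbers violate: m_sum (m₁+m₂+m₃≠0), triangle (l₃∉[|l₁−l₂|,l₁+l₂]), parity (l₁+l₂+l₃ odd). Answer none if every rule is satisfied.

none

m₁+m₂+m₃ = 1 + 2 − 3 = 0  ✓
triangle: |2−4|=2 ≤ l₃=4 ≤ 2+4=6  ✓
parity: l₁+l₂+l₃ = 10 is even  ✓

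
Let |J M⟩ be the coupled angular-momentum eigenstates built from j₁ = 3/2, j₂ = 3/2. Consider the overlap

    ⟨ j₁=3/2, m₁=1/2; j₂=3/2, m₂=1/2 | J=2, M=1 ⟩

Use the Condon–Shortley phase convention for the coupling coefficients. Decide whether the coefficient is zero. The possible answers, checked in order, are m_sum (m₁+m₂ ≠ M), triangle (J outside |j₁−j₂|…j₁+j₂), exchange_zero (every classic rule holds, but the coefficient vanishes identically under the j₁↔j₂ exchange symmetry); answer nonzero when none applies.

exchange_zero

m-sum: m₁+m₂ = 1/2+1/2 = 1, M = 1  ✓
triangle: |j₁−j₂| = 0 ≤ J = 2 ≤ j₁+j₂ = 3  ✓
exchange: j₁=j₂ and m₁=m₂, and (−1)^(j₁+j₂−J) = (−1)^1 = −1 forces ⟨j₁m₁;j₂m₂|JM⟩ = −⟨j₂m₂;j₁m₁|JM⟩ = −⟨j₁m₁;j₂m₂|JM⟩ ⇒ the coefficient vanishes identically
Racah sum check: Σ_k collapses to 0 ⇒ CG = 0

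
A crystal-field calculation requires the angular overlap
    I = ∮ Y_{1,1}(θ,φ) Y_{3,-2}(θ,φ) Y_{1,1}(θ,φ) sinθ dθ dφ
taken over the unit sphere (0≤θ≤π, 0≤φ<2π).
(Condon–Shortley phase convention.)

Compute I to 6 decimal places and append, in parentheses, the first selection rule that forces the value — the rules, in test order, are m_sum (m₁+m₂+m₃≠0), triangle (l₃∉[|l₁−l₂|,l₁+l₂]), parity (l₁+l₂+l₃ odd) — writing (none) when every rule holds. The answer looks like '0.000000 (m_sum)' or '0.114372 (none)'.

triangle: need 2≤l₃≤4, have 1; I=0

0.000000 (triangle)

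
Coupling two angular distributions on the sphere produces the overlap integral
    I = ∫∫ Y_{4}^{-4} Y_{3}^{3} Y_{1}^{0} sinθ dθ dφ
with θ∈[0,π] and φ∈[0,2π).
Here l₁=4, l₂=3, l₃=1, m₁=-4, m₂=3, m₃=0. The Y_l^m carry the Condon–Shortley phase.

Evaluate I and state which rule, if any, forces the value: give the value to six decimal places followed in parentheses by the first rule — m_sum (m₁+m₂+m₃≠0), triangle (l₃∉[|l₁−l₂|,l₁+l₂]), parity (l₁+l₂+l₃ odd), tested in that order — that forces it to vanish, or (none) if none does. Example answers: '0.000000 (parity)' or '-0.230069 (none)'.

-4 + 3 + 0 = -1 ≠ 0: azimuthal integral kills it; I = 0

0.000000 (m_sum)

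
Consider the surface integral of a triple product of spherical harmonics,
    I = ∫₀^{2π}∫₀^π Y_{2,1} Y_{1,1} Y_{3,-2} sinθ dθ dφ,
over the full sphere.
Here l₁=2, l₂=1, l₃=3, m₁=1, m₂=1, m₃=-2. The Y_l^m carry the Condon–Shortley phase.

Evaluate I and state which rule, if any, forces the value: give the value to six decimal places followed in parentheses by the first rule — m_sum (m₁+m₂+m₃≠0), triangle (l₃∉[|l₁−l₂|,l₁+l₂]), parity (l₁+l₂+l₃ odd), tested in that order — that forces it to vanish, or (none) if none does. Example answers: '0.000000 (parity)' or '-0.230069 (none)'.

Rules hold: Σm=0, L=6 even, 1≤3≤3.
N = 5·3·7 = 105
Δ = 0!·4!·2!/7! = 1/105
Racah Σ t=0..0: t=0:+1/4 = 1/4
⇒ 3j(2 1 3; 0 0 0)² = 3/35, sgn -1
Racah Σ t=0..0: t=0:+1/12 = 1/12
⇒ 3j(2 1 3; 1 1 -2)² = 2/21, sgn -1
4πI² = N·(3j₀)²·(3jₘ)² = 6/7
I = +1·√(0.857143/4π) = 0.26116903
No selection rule forces the value: the integral is nonzero (none).

0.261169 (none)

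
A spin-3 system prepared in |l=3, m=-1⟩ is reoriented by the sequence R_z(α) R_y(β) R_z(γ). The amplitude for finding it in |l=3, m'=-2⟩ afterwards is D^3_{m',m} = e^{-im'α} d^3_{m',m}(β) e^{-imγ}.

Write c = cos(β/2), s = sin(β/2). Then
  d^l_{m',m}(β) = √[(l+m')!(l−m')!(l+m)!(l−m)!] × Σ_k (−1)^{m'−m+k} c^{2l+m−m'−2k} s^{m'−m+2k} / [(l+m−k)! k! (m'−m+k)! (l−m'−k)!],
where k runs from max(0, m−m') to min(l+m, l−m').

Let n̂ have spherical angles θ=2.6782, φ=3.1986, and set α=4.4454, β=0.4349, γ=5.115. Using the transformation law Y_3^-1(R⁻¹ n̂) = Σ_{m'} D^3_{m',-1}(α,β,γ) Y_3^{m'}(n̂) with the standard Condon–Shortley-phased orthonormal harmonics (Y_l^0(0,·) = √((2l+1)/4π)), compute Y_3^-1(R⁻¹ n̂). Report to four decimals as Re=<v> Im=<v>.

Need the full column D^3_{m',-1} for m'=−3..3 at α=4.4454, β=0.4349, γ=5.1150.
cos(β/2)=0.976451, sin(β/2)=0.215740
d^3_{-3,-1}: single k=2 term ⇒ +0.163874;  D = +0.151043-0.063567i
d^3_{-2,-1}: k∈[1..2] ⇒ +0.605596 -0.059126 = +0.546471;  D = +0.071582+0.541762i
d^3_{-1,-1}: k∈[0..2] ⇒ +0.866766 -0.338497 +0.012393 = +0.540663;  D = -0.535698-0.073101i
d^3_{0,-1}: k∈[0..2] ⇒ -0.663397 +0.097153 -0.001581 = -0.567825;  D = -0.222486+0.522422i
d^3_{1,-1}: k∈[0..2] ⇒ +0.253872 -0.016524 +0.000101 = +0.237449;  D = +0.186177+0.147378i
d^3_{2,-1}: k∈[0..1] ⇒ -0.059126 +0.001443 = -0.057682;  D = +0.046466-0.034179i
d^3_{3,-1}: single k=0 term ⇒ +0.008000;  D = -0.002872-0.007466i
Y_3^{m'}(θ=2.6782,φ=3.1986) and Σ D·Y over m':
  (+0.1510-0.0636i)·(-0.0367+0.0063i)  (+0.0716+0.5418i)·(-0.1815+0.0208i)  (-0.5357-0.0731i)·(-0.4328+0.0247i)  (-0.2225+0.5224i)·(-0.3342+0.0000i)  (+0.1862+0.1474i)·(+0.4328+0.0247i)  (+0.0465-0.0342i)·(-0.1815-0.0208i)  (-0.0029-0.0075i)·(+0.0367+0.0063i)
Y_3^-1(R⁻¹ n̂) = +0.346358-0.176370i

Re=0.3464 Im=-0.1764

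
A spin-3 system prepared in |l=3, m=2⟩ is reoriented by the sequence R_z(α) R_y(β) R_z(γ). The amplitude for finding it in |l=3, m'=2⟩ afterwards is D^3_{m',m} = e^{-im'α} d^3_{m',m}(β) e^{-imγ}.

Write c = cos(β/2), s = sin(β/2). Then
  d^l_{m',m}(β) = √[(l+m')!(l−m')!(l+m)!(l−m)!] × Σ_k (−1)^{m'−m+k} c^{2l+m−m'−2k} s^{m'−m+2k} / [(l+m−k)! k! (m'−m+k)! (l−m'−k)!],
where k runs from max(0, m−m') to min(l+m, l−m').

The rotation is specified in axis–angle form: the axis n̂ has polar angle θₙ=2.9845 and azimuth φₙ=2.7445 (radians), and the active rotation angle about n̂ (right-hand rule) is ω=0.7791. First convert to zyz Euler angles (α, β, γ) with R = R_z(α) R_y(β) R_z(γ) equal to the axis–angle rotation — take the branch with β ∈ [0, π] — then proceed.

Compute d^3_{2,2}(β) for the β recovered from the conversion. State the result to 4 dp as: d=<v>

Axis–angle → zyz. n̂ = (sinθₙcosφₙ, sinθₙsinφₙ, cosθₙ) = (-0.144274, +0.060504, -0.987686), ω = 0.7791.
R = I cosω + sinω [n̂]ₓ + (1−cosω) n̂n̂ᵀ gives
  R = [+0.717550, +0.691469, +0.083617; -0.696505, +0.712602, +0.084135; -0.001409, -0.118610, +0.992940]
β = atan2(√(R₁₃²+R₂₃²), R₃₃) = 0.118899; α = atan2(R₂₃, R₁₃) mod 2π = 0.788487; γ = atan2(R₃₂, −R₃₁) mod 2π = 4.724265
d^3_{2,2}(β=0.1189) via the finite sum:
c=cos(0.118899/2)=0.998233, s=sin(0.118899/2)=0.059414; N=√[120·1·120·1]=120.000000
k: max(0,(2)−(2))=0 … min(3+(2),3−(2))=1
  k=0: (−1)^0·120.0000/(120)·0.9982^6·0.0594^0 = +0.989447
  k=1: (−1)^1·120.0000/(24)·0.9982^4·0.0594^2 = -0.017526
d^3_{2,2}(0.1189) = +0.989447 -0.017526 = +0.971921

d=0.9719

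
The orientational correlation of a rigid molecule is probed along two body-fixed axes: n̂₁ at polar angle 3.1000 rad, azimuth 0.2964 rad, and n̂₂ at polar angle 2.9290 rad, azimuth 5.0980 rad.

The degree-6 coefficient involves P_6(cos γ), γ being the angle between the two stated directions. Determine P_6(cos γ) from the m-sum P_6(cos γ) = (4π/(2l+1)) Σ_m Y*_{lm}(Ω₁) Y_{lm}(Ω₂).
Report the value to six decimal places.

0.577045

Expand P_6 via completeness: Σ_{m} conj(Y_{6,m}) at Ω₁ times Y_{6,m} at Ω₂ —
  m=-6: Y*=(-0.000000, 0.000000)  Y=(0.000029, 0.000031)  product (-0.000000, 0.000000)
  m=-5: Y*=(-0.000000, -0.000000)  Y=(-0.000641, 0.000239)  product (0.000000, 0.000000)
  m=-4: Y*=(0.000004, 0.000010)  Y=(0.000191, -0.006722)  product (0.000000, -0.000000)
  m=-3: Y*=(-0.000235, -0.000290)  Y=(0.041124, 0.018068)  product (-0.000004, -0.000016)
  m=-2: Y*=(0.007434, 0.005008)  Y=(-0.144815, 0.140767)  product (-0.001781, 0.000321)
  m=-1: Y*=(-0.129935, -0.039682)  Y=(-0.206539, -0.508801)  product (0.006647, 0.074307)
  m=+0: Y*=(0.998714, -0.000000)  Y=(0.587991, 0.000000)  product (0.587235, 0.000000)
  m=+1: Y*=(0.129935, -0.039682)  Y=(0.206539, -0.508801)  product (0.006647, -0.074307)
  m=+2: Y*=(0.007434, -0.005008)  Y=(-0.144815, -0.140767)  product (-0.001781, -0.000321)
  m=+3: Y*=(0.000235, -0.000290)  Y=(-0.041124, 0.018068)  product (-0.000004, 0.000016)
  m=+4: Y*=(0.000004, -0.000010)  Y=(0.000191, 0.006722)  product (0.000000, 0.000000)
  m=+5: Y*=(0.000000, -0.000000)  Y=(0.000641, 0.000239)  product (0.000000, -0.000000)
  m=+6: Y*=(-0.000000, -0.000000)  Y=(0.000029, -0.000031)  product (-0.000000, -0.000000)
Accumulated sum (0.596957, 0.000000); after 4π/(2l+1) scaling, (0.577045, 0.000000) ⇒ P_6 = 0.577045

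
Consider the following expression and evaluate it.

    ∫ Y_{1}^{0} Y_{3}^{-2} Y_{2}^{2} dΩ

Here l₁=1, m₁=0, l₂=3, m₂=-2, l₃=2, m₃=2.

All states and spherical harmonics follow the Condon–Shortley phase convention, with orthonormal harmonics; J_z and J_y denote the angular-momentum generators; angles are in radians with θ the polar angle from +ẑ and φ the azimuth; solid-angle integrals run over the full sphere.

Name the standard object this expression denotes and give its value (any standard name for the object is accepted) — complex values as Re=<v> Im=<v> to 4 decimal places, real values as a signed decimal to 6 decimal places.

Gaunt coefficient, +0.184674

This is a Gaunt coefficient — the integral of a triple product of spherical harmonics over the sphere.
m-sum 0 ✓  L=6 even ✓  2≤2≤4 ✓
Π(2lᵢ+1) = 3×7×5 = 105
triangle coeff Δ(1,3,2) = 1/105
Σ_t [1,1]: t=1:−1/4 = -1/4
(3j)²=3/35 [(1 3 2; 0 0 0)], sign=-1
Σ_t [1,1]: t=1:−1/24 = -1/24
(3j)²=1/21 [(1 3 2; 0 -2 2)], sign=-1
⇒ 4πI² = 3/7
I = (+1)√(3/7/(4π)) = 0.18467439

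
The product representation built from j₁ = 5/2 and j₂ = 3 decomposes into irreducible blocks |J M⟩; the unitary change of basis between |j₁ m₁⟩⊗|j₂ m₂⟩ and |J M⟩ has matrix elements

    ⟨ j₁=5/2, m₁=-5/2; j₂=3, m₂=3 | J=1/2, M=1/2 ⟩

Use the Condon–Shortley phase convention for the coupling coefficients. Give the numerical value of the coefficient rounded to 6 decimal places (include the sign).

triangle: 5!·0!·1!/7! = 120/5040
(j±m)!: 0!·5!·6!·0!·1!·0! = 86400
prefactor² = (2J+1)·Δ·N² = 28800/7
  k=5: −1/(5!·0!·0!·1!·0!·0!) = -1/120
Σ = -1/120  ⇒  CG² = 28800/7·(-1/120)² = 2/7
CG = −√(2/7) = -0.534522

−√(2/7) = -0.534522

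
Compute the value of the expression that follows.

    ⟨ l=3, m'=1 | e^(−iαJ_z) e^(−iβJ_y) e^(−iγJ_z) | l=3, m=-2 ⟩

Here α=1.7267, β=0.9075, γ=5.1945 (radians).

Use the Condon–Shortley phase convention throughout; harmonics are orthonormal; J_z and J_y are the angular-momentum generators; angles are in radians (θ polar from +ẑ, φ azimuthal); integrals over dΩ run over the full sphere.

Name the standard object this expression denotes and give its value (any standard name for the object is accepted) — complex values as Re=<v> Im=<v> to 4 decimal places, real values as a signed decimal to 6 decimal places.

Wigner D-matrix element, Re=0.2464 Im=-0.2354

This is a Wigner D-matrix element — the rotation-matrix element ⟨l m'| R(α,β,γ) |l m⟩ in the angular-momentum basis.
First d^3_{1,-2}(β=0.9075), then the phase factors e^{-i(1)α} and e^{-i(-2)γ}:
Half-angle: c=0.898810, s=0.438339. N=√(24·2·1·120)=75.894664
k: max(0,(-2)−(1))=0 … min(3+(-2),3−(1))=1
  k=0: (−1)^3·75.8947/(12)·0.8988^3·0.4383^3 = -0.386780
  k=1: (−1)^4·75.8947/(24)·0.8988^1·0.4383^5 = +0.045996
d^3_{1,-2}(0.9075) = -0.386780 +0.045996 = -0.340784
Attach z-rotation phases: D = e^{-i(1)(1.7267)}·(-0.340784)·e^{-i(-2)(5.1945)} = +0.246430-0.235385i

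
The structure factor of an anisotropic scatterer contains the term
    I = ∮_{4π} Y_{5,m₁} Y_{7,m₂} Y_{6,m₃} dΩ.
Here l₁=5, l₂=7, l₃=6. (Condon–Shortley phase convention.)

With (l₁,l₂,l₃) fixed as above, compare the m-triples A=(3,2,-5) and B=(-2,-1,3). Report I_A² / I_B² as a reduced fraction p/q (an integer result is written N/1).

Same 5,7,6: normalisation and zero-m 3j drop out of the ratio.
A: Δ: 6! 4! 8! / 19! → 1/174594420; sum: t=1:−1/29030400 t=2:+1/5806080 = 1/7257600; 3j²(5 7 6; 3 2 -5) = Δ·Π!·Σ² = 64/4199  (sign -1)
B: Δ: 6! 4! 8! / 19! → 1/174594420; sum: t=3:−1/622080 t=4:+1/414720 t=5:−1/2419200 t=6:+1/174182400 = 23/58060800; 3j²(5 7 6; -2 -1 3) = Δ·Π!·Σ² = 1587/923780  (sign -1)
I_A²/I_B² = (64/4199)/(1587/923780) = 14080/1587

14080/1587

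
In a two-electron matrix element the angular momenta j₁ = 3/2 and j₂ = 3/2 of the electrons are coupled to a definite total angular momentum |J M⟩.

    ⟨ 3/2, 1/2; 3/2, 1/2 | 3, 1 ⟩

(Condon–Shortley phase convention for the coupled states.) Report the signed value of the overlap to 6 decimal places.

j₁+j₂−J=0  J+j₁−j₂=3  J−j₁+j₂=3  j₁+j₂+J+1=7
(j₁±m₁, j₂±m₂, J±M) = (2,1,2,1,4,2)
P² = 48/5
sum k=0..0:
  [0] +1/4 = 1/4
S = 1/4
C² = P²·S² = 3/5 ; C = +0.774597

+0.774597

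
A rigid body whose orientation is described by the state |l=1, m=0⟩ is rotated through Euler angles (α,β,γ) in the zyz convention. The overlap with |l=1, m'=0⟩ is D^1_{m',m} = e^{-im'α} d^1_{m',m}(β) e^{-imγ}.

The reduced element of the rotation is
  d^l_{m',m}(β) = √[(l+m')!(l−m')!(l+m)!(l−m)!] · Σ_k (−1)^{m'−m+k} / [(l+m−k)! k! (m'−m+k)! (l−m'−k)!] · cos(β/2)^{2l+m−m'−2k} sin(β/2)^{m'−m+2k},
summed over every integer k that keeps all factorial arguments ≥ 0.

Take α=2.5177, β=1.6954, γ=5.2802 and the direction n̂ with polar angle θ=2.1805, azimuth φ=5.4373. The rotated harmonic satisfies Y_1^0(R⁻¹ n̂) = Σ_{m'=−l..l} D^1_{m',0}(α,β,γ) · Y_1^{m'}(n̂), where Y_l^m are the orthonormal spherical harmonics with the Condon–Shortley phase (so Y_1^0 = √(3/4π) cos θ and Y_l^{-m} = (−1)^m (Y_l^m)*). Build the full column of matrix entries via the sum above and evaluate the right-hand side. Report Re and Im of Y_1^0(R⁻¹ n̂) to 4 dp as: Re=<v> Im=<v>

Need the full column D^1_{m',0} for m'=−1..1 at α=2.5177, β=1.6954, γ=5.2802.
cos(β/2)=0.661709, sin(β/2)=0.749760
d^1_{-1,0}: single k=1 term ⇒ +0.701625;  D = -0.569446+0.409888i
d^1_{0,0}: k∈[0..1] ⇒ +0.437859 -0.562141 = -0.124281;  D = -0.124281+0.000000i
d^1_{1,0}: single k=0 term ⇒ -0.701625;  D = +0.569446+0.409888i
Y_1^{m'}(θ=2.1805,φ=5.4373) and Σ D·Y over m':
  (-0.5694+0.4099i)·(+0.1878+0.2120i)  (-0.1243+0.0000i)·(-0.2798+0.0000i)  (+0.5694+0.4099i)·(-0.1878+0.2120i)
Y_1^0(R⁻¹ n̂) = -0.352934+0.000000i

Re=-0.3529 Im=0.0000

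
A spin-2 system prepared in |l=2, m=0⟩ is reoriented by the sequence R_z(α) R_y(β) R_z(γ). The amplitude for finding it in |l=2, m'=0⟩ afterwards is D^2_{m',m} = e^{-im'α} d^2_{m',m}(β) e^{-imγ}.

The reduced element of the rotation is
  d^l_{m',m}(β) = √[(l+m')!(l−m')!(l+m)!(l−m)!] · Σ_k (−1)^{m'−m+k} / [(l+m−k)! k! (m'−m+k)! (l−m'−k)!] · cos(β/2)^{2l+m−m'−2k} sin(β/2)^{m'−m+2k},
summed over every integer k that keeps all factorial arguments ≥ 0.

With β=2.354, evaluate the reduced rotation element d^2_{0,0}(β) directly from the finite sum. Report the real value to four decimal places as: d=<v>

d^2_{0,0}(β=2.3540) via the finite sum:
Half-angle: c=0.383697, s=0.923459. N=√(2·2·2·2)=4.000000
The bounds max(0,m−m')=0 and min(l+m,l−m')=2 give 3 terms
  k=0: (−1)^0·4.0000/(4)·0.3837^4·0.9235^0 = +0.021675
  k=1: (−1)^1·4.0000/(1)·0.3837^2·0.9235^2 = -0.502194
  k=2: (−1)^2·4.0000/(4)·0.3837^0·0.9235^4 = +0.727228
d^2_{0,0}(2.3540) = +0.021675 -0.502194 +0.727228 = +0.246708

d=0.2467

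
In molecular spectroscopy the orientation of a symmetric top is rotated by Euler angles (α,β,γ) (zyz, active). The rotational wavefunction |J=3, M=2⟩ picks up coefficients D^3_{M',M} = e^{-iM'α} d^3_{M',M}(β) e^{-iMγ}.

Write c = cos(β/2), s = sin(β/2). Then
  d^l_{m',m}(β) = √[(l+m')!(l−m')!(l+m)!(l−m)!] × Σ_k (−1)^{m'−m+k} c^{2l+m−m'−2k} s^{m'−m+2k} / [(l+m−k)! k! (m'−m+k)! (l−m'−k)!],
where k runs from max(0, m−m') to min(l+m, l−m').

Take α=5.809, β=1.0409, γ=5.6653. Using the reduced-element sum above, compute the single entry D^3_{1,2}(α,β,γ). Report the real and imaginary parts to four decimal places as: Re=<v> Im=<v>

D^3_{1,2}(5.8090,1.0409,5.6653) = e^{-i·1·5.8090}·d^3_{1,2}(1.0409)·e^{-i·2·5.6653}. Compute d first:
c=cos(1.040900/2)=0.867595, s=sin(1.040900/2)=0.497271; N=√[24·2·120·1]=75.894664
The bounds max(0,m−m')=1 and min(l+m,l−m')=2 give 2 terms
  k=1: (−1)^0·75.8947/(24)·0.8676^5·0.4973^1 = +0.773000
  k=2: (−1)^1·75.8947/(12)·0.8676^3·0.4973^3 = -0.507879
d^3_{1,2}(1.0409) = +0.773000 -0.507879 = +0.265121
D = (+0.889665+0.456614i)·(+0.265121)·(+0.328793+0.944402i) = -0.036775+0.262558i

Re=-0.0368 Im=0.2626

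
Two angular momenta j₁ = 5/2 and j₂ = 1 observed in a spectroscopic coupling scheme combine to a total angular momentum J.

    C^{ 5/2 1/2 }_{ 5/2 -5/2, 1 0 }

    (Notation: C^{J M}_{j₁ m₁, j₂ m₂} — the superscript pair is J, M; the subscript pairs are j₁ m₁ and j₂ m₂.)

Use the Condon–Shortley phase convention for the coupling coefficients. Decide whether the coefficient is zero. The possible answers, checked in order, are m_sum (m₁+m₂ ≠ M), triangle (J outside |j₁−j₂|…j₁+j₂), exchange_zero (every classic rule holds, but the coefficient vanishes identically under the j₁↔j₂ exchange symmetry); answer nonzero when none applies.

m_sum

m-sum: m₁+m₂ = -5/2+0 = -5/2, M = 1/2  ✗ ⇒ coefficient is 0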